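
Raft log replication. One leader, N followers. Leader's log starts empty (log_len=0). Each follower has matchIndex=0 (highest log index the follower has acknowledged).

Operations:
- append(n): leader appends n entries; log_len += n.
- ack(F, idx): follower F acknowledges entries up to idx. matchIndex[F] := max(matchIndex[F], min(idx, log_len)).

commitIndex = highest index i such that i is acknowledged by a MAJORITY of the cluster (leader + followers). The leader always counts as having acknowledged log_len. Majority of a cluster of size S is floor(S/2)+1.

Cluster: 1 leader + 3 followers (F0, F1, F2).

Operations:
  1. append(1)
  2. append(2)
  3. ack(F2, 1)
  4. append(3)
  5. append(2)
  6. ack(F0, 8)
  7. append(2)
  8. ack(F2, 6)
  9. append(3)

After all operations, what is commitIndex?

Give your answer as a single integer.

Op 1: append 1 -> log_len=1
Op 2: append 2 -> log_len=3
Op 3: F2 acks idx 1 -> match: F0=0 F1=0 F2=1; commitIndex=0
Op 4: append 3 -> log_len=6
Op 5: append 2 -> log_len=8
Op 6: F0 acks idx 8 -> match: F0=8 F1=0 F2=1; commitIndex=1
Op 7: append 2 -> log_len=10
Op 8: F2 acks idx 6 -> match: F0=8 F1=0 F2=6; commitIndex=6
Op 9: append 3 -> log_len=13

Answer: 6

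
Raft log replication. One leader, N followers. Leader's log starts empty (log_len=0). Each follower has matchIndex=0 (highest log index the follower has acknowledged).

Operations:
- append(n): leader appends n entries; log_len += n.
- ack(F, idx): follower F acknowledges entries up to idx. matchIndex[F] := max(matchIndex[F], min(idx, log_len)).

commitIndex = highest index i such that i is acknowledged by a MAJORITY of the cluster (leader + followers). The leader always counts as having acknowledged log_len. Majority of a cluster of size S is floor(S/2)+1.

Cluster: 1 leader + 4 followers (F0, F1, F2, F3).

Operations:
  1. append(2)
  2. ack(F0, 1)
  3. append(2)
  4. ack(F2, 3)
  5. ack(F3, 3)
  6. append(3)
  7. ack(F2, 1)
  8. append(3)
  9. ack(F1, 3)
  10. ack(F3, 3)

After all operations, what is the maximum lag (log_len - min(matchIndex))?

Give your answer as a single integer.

Answer: 9

Derivation:
Op 1: append 2 -> log_len=2
Op 2: F0 acks idx 1 -> match: F0=1 F1=0 F2=0 F3=0; commitIndex=0
Op 3: append 2 -> log_len=4
Op 4: F2 acks idx 3 -> match: F0=1 F1=0 F2=3 F3=0; commitIndex=1
Op 5: F3 acks idx 3 -> match: F0=1 F1=0 F2=3 F3=3; commitIndex=3
Op 6: append 3 -> log_len=7
Op 7: F2 acks idx 1 -> match: F0=1 F1=0 F2=3 F3=3; commitIndex=3
Op 8: append 3 -> log_len=10
Op 9: F1 acks idx 3 -> match: F0=1 F1=3 F2=3 F3=3; commitIndex=3
Op 10: F3 acks idx 3 -> match: F0=1 F1=3 F2=3 F3=3; commitIndex=3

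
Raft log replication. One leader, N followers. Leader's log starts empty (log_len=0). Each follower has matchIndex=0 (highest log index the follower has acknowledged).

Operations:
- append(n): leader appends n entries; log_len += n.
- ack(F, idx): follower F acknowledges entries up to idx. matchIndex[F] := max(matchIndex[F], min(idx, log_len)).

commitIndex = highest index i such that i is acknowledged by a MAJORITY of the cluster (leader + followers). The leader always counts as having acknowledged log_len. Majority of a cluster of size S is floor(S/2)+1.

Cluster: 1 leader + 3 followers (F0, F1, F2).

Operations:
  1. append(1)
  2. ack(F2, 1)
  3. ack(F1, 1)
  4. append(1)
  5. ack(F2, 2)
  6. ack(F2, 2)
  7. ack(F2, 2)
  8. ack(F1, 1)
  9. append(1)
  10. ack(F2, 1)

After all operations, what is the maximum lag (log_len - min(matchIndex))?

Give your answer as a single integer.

Op 1: append 1 -> log_len=1
Op 2: F2 acks idx 1 -> match: F0=0 F1=0 F2=1; commitIndex=0
Op 3: F1 acks idx 1 -> match: F0=0 F1=1 F2=1; commitIndex=1
Op 4: append 1 -> log_len=2
Op 5: F2 acks idx 2 -> match: F0=0 F1=1 F2=2; commitIndex=1
Op 6: F2 acks idx 2 -> match: F0=0 F1=1 F2=2; commitIndex=1
Op 7: F2 acks idx 2 -> match: F0=0 F1=1 F2=2; commitIndex=1
Op 8: F1 acks idx 1 -> match: F0=0 F1=1 F2=2; commitIndex=1
Op 9: append 1 -> log_len=3
Op 10: F2 acks idx 1 -> match: F0=0 F1=1 F2=2; commitIndex=1

Answer: 3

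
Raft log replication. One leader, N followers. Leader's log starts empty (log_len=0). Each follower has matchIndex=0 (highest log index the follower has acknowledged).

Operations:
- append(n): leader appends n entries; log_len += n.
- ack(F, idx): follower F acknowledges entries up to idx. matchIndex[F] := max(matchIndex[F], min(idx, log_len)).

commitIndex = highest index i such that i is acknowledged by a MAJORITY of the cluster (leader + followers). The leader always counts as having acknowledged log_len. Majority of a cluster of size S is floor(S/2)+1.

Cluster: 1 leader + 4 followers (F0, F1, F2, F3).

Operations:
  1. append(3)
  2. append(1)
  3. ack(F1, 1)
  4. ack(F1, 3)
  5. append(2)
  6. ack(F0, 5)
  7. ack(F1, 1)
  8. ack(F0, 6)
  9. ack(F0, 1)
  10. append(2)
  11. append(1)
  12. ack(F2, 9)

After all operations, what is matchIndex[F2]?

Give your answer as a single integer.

Op 1: append 3 -> log_len=3
Op 2: append 1 -> log_len=4
Op 3: F1 acks idx 1 -> match: F0=0 F1=1 F2=0 F3=0; commitIndex=0
Op 4: F1 acks idx 3 -> match: F0=0 F1=3 F2=0 F3=0; commitIndex=0
Op 5: append 2 -> log_len=6
Op 6: F0 acks idx 5 -> match: F0=5 F1=3 F2=0 F3=0; commitIndex=3
Op 7: F1 acks idx 1 -> match: F0=5 F1=3 F2=0 F3=0; commitIndex=3
Op 8: F0 acks idx 6 -> match: F0=6 F1=3 F2=0 F3=0; commitIndex=3
Op 9: F0 acks idx 1 -> match: F0=6 F1=3 F2=0 F3=0; commitIndex=3
Op 10: append 2 -> log_len=8
Op 11: append 1 -> log_len=9
Op 12: F2 acks idx 9 -> match: F0=6 F1=3 F2=9 F3=0; commitIndex=6

Answer: 9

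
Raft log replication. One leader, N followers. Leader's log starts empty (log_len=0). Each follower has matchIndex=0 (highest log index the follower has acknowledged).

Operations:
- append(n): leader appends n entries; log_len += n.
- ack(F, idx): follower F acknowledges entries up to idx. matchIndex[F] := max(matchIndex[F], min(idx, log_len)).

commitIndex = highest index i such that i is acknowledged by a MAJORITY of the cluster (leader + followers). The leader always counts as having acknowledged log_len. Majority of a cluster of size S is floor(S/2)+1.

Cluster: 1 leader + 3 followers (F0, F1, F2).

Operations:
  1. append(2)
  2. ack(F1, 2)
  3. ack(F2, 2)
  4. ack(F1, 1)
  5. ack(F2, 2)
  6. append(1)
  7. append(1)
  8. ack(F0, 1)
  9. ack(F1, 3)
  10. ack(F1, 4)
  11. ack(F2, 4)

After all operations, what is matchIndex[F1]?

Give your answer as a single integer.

Op 1: append 2 -> log_len=2
Op 2: F1 acks idx 2 -> match: F0=0 F1=2 F2=0; commitIndex=0
Op 3: F2 acks idx 2 -> match: F0=0 F1=2 F2=2; commitIndex=2
Op 4: F1 acks idx 1 -> match: F0=0 F1=2 F2=2; commitIndex=2
Op 5: F2 acks idx 2 -> match: F0=0 F1=2 F2=2; commitIndex=2
Op 6: append 1 -> log_len=3
Op 7: append 1 -> log_len=4
Op 8: F0 acks idx 1 -> match: F0=1 F1=2 F2=2; commitIndex=2
Op 9: F1 acks idx 3 -> match: F0=1 F1=3 F2=2; commitIndex=2
Op 10: F1 acks idx 4 -> match: F0=1 F1=4 F2=2; commitIndex=2
Op 11: F2 acks idx 4 -> match: F0=1 F1=4 F2=4; commitIndex=4

Answer: 4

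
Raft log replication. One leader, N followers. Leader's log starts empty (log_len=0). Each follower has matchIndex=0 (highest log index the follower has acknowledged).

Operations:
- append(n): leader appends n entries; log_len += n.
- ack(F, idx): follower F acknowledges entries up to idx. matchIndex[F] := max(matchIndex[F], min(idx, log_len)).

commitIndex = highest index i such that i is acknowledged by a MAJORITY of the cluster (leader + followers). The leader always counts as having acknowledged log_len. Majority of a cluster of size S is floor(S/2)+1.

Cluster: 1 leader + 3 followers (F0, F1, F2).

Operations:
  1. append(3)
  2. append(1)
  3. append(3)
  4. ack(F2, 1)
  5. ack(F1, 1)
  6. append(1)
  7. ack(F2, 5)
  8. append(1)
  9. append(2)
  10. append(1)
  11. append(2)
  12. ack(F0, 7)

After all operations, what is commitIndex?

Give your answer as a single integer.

Answer: 5

Derivation:
Op 1: append 3 -> log_len=3
Op 2: append 1 -> log_len=4
Op 3: append 3 -> log_len=7
Op 4: F2 acks idx 1 -> match: F0=0 F1=0 F2=1; commitIndex=0
Op 5: F1 acks idx 1 -> match: F0=0 F1=1 F2=1; commitIndex=1
Op 6: append 1 -> log_len=8
Op 7: F2 acks idx 5 -> match: F0=0 F1=1 F2=5; commitIndex=1
Op 8: append 1 -> log_len=9
Op 9: append 2 -> log_len=11
Op 10: append 1 -> log_len=12
Op 11: append 2 -> log_len=14
Op 12: F0 acks idx 7 -> match: F0=7 F1=1 F2=5; commitIndex=5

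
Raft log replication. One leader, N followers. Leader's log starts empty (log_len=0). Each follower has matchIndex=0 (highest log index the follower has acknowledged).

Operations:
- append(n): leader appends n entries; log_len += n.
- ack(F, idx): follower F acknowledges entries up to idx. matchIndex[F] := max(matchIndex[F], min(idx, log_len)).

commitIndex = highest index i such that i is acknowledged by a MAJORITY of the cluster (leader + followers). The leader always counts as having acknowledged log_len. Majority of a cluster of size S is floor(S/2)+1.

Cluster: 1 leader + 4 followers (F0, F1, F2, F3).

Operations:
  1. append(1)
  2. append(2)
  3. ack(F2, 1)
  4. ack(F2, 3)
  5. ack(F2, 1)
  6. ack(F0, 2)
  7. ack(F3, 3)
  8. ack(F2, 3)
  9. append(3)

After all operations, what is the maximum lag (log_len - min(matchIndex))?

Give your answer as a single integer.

Answer: 6

Derivation:
Op 1: append 1 -> log_len=1
Op 2: append 2 -> log_len=3
Op 3: F2 acks idx 1 -> match: F0=0 F1=0 F2=1 F3=0; commitIndex=0
Op 4: F2 acks idx 3 -> match: F0=0 F1=0 F2=3 F3=0; commitIndex=0
Op 5: F2 acks idx 1 -> match: F0=0 F1=0 F2=3 F3=0; commitIndex=0
Op 6: F0 acks idx 2 -> match: F0=2 F1=0 F2=3 F3=0; commitIndex=2
Op 7: F3 acks idx 3 -> match: F0=2 F1=0 F2=3 F3=3; commitIndex=3
Op 8: F2 acks idx 3 -> match: F0=2 F1=0 F2=3 F3=3; commitIndex=3
Op 9: append 3 -> log_len=6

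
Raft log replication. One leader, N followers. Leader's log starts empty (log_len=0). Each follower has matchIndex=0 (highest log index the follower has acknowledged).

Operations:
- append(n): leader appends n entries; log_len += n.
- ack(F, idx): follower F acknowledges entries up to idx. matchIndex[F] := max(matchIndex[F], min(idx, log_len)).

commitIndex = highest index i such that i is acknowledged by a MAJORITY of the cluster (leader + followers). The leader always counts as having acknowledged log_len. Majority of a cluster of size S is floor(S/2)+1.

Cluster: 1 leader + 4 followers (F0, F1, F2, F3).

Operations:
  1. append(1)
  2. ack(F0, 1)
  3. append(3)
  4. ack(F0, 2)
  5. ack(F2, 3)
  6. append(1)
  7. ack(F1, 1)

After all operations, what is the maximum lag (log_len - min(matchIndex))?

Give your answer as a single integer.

Answer: 5

Derivation:
Op 1: append 1 -> log_len=1
Op 2: F0 acks idx 1 -> match: F0=1 F1=0 F2=0 F3=0; commitIndex=0
Op 3: append 3 -> log_len=4
Op 4: F0 acks idx 2 -> match: F0=2 F1=0 F2=0 F3=0; commitIndex=0
Op 5: F2 acks idx 3 -> match: F0=2 F1=0 F2=3 F3=0; commitIndex=2
Op 6: append 1 -> log_len=5
Op 7: F1 acks idx 1 -> match: F0=2 F1=1 F2=3 F3=0; commitIndex=2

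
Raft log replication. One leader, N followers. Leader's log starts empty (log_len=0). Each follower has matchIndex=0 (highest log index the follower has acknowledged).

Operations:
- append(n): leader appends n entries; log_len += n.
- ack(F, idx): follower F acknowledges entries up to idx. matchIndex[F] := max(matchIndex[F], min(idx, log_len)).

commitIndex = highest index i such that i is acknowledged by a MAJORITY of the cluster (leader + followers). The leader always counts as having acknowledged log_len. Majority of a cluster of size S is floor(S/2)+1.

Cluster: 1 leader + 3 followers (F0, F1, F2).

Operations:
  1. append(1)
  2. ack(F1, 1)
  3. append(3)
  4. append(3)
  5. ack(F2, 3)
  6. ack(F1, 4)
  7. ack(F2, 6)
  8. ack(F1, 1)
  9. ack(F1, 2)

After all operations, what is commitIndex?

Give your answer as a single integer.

Op 1: append 1 -> log_len=1
Op 2: F1 acks idx 1 -> match: F0=0 F1=1 F2=0; commitIndex=0
Op 3: append 3 -> log_len=4
Op 4: append 3 -> log_len=7
Op 5: F2 acks idx 3 -> match: F0=0 F1=1 F2=3; commitIndex=1
Op 6: F1 acks idx 4 -> match: F0=0 F1=4 F2=3; commitIndex=3
Op 7: F2 acks idx 6 -> match: F0=0 F1=4 F2=6; commitIndex=4
Op 8: F1 acks idx 1 -> match: F0=0 F1=4 F2=6; commitIndex=4
Op 9: F1 acks idx 2 -> match: F0=0 F1=4 F2=6; commitIndex=4

Answer: 4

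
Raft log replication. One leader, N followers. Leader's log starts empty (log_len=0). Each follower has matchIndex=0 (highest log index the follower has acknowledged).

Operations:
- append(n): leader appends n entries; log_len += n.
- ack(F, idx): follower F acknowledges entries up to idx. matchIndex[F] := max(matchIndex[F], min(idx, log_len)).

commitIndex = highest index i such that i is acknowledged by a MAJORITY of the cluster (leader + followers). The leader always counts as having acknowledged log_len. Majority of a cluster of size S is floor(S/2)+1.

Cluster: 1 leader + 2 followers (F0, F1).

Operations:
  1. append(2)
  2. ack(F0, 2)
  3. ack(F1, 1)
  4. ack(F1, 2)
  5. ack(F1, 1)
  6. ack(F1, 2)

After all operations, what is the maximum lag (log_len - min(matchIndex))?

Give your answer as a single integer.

Op 1: append 2 -> log_len=2
Op 2: F0 acks idx 2 -> match: F0=2 F1=0; commitIndex=2
Op 3: F1 acks idx 1 -> match: F0=2 F1=1; commitIndex=2
Op 4: F1 acks idx 2 -> match: F0=2 F1=2; commitIndex=2
Op 5: F1 acks idx 1 -> match: F0=2 F1=2; commitIndex=2
Op 6: F1 acks idx 2 -> match: F0=2 F1=2; commitIndex=2

Answer: 0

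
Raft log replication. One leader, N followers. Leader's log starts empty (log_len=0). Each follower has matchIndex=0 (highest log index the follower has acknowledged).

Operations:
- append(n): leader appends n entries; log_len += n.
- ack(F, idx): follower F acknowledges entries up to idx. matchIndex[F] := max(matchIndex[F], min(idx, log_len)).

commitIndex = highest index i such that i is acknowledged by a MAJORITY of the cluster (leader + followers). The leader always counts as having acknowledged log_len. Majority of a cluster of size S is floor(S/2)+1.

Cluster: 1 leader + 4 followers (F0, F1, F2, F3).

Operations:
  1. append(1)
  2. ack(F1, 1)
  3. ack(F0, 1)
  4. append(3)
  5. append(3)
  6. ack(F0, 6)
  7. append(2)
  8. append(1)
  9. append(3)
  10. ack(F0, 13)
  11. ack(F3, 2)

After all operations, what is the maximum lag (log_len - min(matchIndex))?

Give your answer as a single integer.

Answer: 13

Derivation:
Op 1: append 1 -> log_len=1
Op 2: F1 acks idx 1 -> match: F0=0 F1=1 F2=0 F3=0; commitIndex=0
Op 3: F0 acks idx 1 -> match: F0=1 F1=1 F2=0 F3=0; commitIndex=1
Op 4: append 3 -> log_len=4
Op 5: append 3 -> log_len=7
Op 6: F0 acks idx 6 -> match: F0=6 F1=1 F2=0 F3=0; commitIndex=1
Op 7: append 2 -> log_len=9
Op 8: append 1 -> log_len=10
Op 9: append 3 -> log_len=13
Op 10: F0 acks idx 13 -> match: F0=13 F1=1 F2=0 F3=0; commitIndex=1
Op 11: F3 acks idx 2 -> match: F0=13 F1=1 F2=0 F3=2; commitIndex=2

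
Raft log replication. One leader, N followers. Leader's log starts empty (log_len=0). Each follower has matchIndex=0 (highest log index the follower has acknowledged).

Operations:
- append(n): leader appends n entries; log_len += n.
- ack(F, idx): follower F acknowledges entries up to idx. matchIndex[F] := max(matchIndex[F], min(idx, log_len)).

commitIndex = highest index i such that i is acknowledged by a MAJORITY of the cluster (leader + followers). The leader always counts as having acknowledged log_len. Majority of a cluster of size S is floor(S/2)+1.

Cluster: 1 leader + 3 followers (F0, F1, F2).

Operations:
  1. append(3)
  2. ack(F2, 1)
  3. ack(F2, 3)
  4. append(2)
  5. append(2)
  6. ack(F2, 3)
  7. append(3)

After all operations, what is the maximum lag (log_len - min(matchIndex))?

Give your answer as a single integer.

Answer: 10

Derivation:
Op 1: append 3 -> log_len=3
Op 2: F2 acks idx 1 -> match: F0=0 F1=0 F2=1; commitIndex=0
Op 3: F2 acks idx 3 -> match: F0=0 F1=0 F2=3; commitIndex=0
Op 4: append 2 -> log_len=5
Op 5: append 2 -> log_len=7
Op 6: F2 acks idx 3 -> match: F0=0 F1=0 F2=3; commitIndex=0
Op 7: append 3 -> log_len=10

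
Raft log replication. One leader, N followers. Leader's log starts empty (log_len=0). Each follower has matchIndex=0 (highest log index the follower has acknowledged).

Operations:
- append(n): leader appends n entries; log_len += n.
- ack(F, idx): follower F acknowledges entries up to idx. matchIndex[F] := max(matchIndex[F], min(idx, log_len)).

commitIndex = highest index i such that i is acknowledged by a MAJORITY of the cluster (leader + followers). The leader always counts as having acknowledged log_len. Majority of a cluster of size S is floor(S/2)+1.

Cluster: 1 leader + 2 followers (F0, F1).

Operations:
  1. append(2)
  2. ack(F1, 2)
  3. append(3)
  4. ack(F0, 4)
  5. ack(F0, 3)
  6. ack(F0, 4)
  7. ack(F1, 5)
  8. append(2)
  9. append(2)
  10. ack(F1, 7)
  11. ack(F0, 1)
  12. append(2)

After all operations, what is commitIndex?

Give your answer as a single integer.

Answer: 7

Derivation:
Op 1: append 2 -> log_len=2
Op 2: F1 acks idx 2 -> match: F0=0 F1=2; commitIndex=2
Op 3: append 3 -> log_len=5
Op 4: F0 acks idx 4 -> match: F0=4 F1=2; commitIndex=4
Op 5: F0 acks idx 3 -> match: F0=4 F1=2; commitIndex=4
Op 6: F0 acks idx 4 -> match: F0=4 F1=2; commitIndex=4
Op 7: F1 acks idx 5 -> match: F0=4 F1=5; commitIndex=5
Op 8: append 2 -> log_len=7
Op 9: append 2 -> log_len=9
Op 10: F1 acks idx 7 -> match: F0=4 F1=7; commitIndex=7
Op 11: F0 acks idx 1 -> match: F0=4 F1=7; commitIndex=7
Op 12: append 2 -> log_len=11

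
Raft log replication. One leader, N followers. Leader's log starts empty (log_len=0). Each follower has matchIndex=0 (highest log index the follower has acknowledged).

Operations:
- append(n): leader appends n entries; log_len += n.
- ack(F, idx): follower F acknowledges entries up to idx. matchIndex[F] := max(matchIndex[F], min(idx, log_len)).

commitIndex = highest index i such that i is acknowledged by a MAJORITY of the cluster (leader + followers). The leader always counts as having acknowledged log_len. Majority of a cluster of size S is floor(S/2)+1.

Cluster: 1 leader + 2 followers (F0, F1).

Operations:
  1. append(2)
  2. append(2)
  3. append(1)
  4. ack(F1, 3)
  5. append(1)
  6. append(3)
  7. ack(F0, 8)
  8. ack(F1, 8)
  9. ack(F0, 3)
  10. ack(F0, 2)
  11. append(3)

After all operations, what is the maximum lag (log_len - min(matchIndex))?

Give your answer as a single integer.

Op 1: append 2 -> log_len=2
Op 2: append 2 -> log_len=4
Op 3: append 1 -> log_len=5
Op 4: F1 acks idx 3 -> match: F0=0 F1=3; commitIndex=3
Op 5: append 1 -> log_len=6
Op 6: append 3 -> log_len=9
Op 7: F0 acks idx 8 -> match: F0=8 F1=3; commitIndex=8
Op 8: F1 acks idx 8 -> match: F0=8 F1=8; commitIndex=8
Op 9: F0 acks idx 3 -> match: F0=8 F1=8; commitIndex=8
Op 10: F0 acks idx 2 -> match: F0=8 F1=8; commitIndex=8
Op 11: append 3 -> log_len=12

Answer: 4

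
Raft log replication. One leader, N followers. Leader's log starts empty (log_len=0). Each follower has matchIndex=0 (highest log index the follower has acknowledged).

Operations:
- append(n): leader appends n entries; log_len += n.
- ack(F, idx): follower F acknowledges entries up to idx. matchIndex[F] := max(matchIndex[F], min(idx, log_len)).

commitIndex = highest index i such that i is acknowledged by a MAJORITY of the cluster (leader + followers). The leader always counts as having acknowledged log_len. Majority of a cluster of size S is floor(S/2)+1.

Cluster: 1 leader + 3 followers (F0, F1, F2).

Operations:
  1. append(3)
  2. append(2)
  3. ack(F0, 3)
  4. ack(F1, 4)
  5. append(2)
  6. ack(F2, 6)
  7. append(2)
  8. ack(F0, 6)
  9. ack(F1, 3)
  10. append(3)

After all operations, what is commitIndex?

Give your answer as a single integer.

Op 1: append 3 -> log_len=3
Op 2: append 2 -> log_len=5
Op 3: F0 acks idx 3 -> match: F0=3 F1=0 F2=0; commitIndex=0
Op 4: F1 acks idx 4 -> match: F0=3 F1=4 F2=0; commitIndex=3
Op 5: append 2 -> log_len=7
Op 6: F2 acks idx 6 -> match: F0=3 F1=4 F2=6; commitIndex=4
Op 7: append 2 -> log_len=9
Op 8: F0 acks idx 6 -> match: F0=6 F1=4 F2=6; commitIndex=6
Op 9: F1 acks idx 3 -> match: F0=6 F1=4 F2=6; commitIndex=6
Op 10: append 3 -> log_len=12

Answer: 6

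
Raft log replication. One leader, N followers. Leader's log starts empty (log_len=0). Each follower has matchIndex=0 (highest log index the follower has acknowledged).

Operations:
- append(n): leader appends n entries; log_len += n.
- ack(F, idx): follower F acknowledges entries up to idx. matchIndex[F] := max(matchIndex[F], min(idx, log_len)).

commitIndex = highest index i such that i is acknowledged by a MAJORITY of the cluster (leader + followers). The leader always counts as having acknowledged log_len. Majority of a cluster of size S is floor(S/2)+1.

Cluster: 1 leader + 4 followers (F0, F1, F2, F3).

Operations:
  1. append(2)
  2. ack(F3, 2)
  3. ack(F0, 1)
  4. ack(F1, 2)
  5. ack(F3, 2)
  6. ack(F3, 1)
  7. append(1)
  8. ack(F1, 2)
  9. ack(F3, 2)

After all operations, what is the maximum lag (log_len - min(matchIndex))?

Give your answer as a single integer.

Answer: 3

Derivation:
Op 1: append 2 -> log_len=2
Op 2: F3 acks idx 2 -> match: F0=0 F1=0 F2=0 F3=2; commitIndex=0
Op 3: F0 acks idx 1 -> match: F0=1 F1=0 F2=0 F3=2; commitIndex=1
Op 4: F1 acks idx 2 -> match: F0=1 F1=2 F2=0 F3=2; commitIndex=2
Op 5: F3 acks idx 2 -> match: F0=1 F1=2 F2=0 F3=2; commitIndex=2
Op 6: F3 acks idx 1 -> match: F0=1 F1=2 F2=0 F3=2; commitIndex=2
Op 7: append 1 -> log_len=3
Op 8: F1 acks idx 2 -> match: F0=1 F1=2 F2=0 F3=2; commitIndex=2
Op 9: F3 acks idx 2 -> match: F0=1 F1=2 F2=0 F3=2; commitIndex=2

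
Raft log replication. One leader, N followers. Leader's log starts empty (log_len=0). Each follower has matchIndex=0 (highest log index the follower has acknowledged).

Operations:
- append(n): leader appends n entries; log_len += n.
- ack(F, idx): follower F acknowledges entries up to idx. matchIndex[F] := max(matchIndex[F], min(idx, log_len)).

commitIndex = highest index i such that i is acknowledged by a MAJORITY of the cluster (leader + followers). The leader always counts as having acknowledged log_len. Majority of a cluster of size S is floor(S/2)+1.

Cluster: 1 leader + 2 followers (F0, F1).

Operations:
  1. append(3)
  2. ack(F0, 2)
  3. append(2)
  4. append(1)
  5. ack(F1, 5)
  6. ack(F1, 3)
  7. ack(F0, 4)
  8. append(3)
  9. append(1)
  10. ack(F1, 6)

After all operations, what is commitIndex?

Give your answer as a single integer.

Op 1: append 3 -> log_len=3
Op 2: F0 acks idx 2 -> match: F0=2 F1=0; commitIndex=2
Op 3: append 2 -> log_len=5
Op 4: append 1 -> log_len=6
Op 5: F1 acks idx 5 -> match: F0=2 F1=5; commitIndex=5
Op 6: F1 acks idx 3 -> match: F0=2 F1=5; commitIndex=5
Op 7: F0 acks idx 4 -> match: F0=4 F1=5; commitIndex=5
Op 8: append 3 -> log_len=9
Op 9: append 1 -> log_len=10
Op 10: F1 acks idx 6 -> match: F0=4 F1=6; commitIndex=6

Answer: 6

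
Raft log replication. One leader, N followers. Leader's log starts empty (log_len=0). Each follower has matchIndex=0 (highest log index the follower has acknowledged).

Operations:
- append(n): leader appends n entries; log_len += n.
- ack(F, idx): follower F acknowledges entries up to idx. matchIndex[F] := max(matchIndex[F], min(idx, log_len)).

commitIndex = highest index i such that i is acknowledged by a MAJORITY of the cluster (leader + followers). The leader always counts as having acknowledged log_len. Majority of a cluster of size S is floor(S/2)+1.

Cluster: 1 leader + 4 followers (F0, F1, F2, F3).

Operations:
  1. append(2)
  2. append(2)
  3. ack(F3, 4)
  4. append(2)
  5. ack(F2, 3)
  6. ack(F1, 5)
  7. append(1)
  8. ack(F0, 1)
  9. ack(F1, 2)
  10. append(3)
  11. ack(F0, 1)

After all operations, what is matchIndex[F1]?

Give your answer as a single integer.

Op 1: append 2 -> log_len=2
Op 2: append 2 -> log_len=4
Op 3: F3 acks idx 4 -> match: F0=0 F1=0 F2=0 F3=4; commitIndex=0
Op 4: append 2 -> log_len=6
Op 5: F2 acks idx 3 -> match: F0=0 F1=0 F2=3 F3=4; commitIndex=3
Op 6: F1 acks idx 5 -> match: F0=0 F1=5 F2=3 F3=4; commitIndex=4
Op 7: append 1 -> log_len=7
Op 8: F0 acks idx 1 -> match: F0=1 F1=5 F2=3 F3=4; commitIndex=4
Op 9: F1 acks idx 2 -> match: F0=1 F1=5 F2=3 F3=4; commitIndex=4
Op 10: append 3 -> log_len=10
Op 11: F0 acks idx 1 -> match: F0=1 F1=5 F2=3 F3=4; commitIndex=4

Answer: 5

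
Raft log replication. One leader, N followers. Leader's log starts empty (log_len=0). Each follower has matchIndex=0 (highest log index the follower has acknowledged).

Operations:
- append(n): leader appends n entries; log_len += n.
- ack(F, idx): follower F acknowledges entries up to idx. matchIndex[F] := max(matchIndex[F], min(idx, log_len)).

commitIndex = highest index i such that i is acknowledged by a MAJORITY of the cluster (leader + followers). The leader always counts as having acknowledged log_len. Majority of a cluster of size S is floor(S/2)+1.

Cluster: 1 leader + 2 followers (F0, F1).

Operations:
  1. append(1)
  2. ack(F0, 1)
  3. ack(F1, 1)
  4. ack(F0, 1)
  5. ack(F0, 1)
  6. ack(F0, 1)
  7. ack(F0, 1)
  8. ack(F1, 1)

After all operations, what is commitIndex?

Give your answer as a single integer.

Op 1: append 1 -> log_len=1
Op 2: F0 acks idx 1 -> match: F0=1 F1=0; commitIndex=1
Op 3: F1 acks idx 1 -> match: F0=1 F1=1; commitIndex=1
Op 4: F0 acks idx 1 -> match: F0=1 F1=1; commitIndex=1
Op 5: F0 acks idx 1 -> match: F0=1 F1=1; commitIndex=1
Op 6: F0 acks idx 1 -> match: F0=1 F1=1; commitIndex=1
Op 7: F0 acks idx 1 -> match: F0=1 F1=1; commitIndex=1
Op 8: F1 acks idx 1 -> match: F0=1 F1=1; commitIndex=1

Answer: 1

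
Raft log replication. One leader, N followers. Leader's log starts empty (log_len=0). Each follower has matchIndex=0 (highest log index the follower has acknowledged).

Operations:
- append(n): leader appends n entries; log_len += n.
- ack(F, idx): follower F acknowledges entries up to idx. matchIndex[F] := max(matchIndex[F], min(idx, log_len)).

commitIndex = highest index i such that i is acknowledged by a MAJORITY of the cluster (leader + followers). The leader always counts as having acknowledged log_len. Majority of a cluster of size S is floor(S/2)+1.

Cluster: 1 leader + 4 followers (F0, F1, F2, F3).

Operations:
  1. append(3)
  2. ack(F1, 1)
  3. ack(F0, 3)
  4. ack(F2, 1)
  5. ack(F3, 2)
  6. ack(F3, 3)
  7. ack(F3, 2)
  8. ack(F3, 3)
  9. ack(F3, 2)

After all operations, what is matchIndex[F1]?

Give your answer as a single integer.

Answer: 1

Derivation:
Op 1: append 3 -> log_len=3
Op 2: F1 acks idx 1 -> match: F0=0 F1=1 F2=0 F3=0; commitIndex=0
Op 3: F0 acks idx 3 -> match: F0=3 F1=1 F2=0 F3=0; commitIndex=1
Op 4: F2 acks idx 1 -> match: F0=3 F1=1 F2=1 F3=0; commitIndex=1
Op 5: F3 acks idx 2 -> match: F0=3 F1=1 F2=1 F3=2; commitIndex=2
Op 6: F3 acks idx 3 -> match: F0=3 F1=1 F2=1 F3=3; commitIndex=3
Op 7: F3 acks idx 2 -> match: F0=3 F1=1 F2=1 F3=3; commitIndex=3
Op 8: F3 acks idx 3 -> match: F0=3 F1=1 F2=1 F3=3; commitIndex=3
Op 9: F3 acks idx 2 -> match: F0=3 F1=1 F2=1 F3=3; commitIndex=3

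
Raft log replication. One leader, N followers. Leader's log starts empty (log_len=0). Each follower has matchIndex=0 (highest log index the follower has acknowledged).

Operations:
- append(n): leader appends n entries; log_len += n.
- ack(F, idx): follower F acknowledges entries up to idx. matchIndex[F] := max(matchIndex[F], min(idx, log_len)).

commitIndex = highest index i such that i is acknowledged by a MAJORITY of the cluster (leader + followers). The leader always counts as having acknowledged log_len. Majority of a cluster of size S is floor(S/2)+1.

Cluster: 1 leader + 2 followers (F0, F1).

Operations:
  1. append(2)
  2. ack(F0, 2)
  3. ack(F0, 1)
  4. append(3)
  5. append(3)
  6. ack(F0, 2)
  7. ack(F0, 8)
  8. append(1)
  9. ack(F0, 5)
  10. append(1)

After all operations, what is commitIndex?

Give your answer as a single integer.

Answer: 8

Derivation:
Op 1: append 2 -> log_len=2
Op 2: F0 acks idx 2 -> match: F0=2 F1=0; commitIndex=2
Op 3: F0 acks idx 1 -> match: F0=2 F1=0; commitIndex=2
Op 4: append 3 -> log_len=5
Op 5: append 3 -> log_len=8
Op 6: F0 acks idx 2 -> match: F0=2 F1=0; commitIndex=2
Op 7: F0 acks idx 8 -> match: F0=8 F1=0; commitIndex=8
Op 8: append 1 -> log_len=9
Op 9: F0 acks idx 5 -> match: F0=8 F1=0; commitIndex=8
Op 10: append 1 -> log_len=10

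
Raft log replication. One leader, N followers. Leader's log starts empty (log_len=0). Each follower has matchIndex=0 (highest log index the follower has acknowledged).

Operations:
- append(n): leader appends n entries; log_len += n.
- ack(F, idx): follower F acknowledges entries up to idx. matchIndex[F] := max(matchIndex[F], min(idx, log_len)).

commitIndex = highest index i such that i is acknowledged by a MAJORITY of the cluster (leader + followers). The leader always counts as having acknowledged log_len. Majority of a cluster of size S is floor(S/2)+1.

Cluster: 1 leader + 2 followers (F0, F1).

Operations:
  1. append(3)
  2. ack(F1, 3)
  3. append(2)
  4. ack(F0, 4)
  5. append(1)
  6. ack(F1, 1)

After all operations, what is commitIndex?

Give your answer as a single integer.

Op 1: append 3 -> log_len=3
Op 2: F1 acks idx 3 -> match: F0=0 F1=3; commitIndex=3
Op 3: append 2 -> log_len=5
Op 4: F0 acks idx 4 -> match: F0=4 F1=3; commitIndex=4
Op 5: append 1 -> log_len=6
Op 6: F1 acks idx 1 -> match: F0=4 F1=3; commitIndex=4

Answer: 4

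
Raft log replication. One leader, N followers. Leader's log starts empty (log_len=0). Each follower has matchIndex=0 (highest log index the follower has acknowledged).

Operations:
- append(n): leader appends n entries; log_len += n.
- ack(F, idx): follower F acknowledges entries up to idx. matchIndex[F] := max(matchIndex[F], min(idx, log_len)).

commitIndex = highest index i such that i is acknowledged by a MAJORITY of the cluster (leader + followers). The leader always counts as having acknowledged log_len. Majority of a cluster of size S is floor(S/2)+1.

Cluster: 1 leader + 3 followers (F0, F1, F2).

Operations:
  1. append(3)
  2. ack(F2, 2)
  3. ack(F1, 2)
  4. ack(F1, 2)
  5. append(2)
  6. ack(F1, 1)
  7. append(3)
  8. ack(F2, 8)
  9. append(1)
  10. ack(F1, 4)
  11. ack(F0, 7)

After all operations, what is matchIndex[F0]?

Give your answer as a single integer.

Op 1: append 3 -> log_len=3
Op 2: F2 acks idx 2 -> match: F0=0 F1=0 F2=2; commitIndex=0
Op 3: F1 acks idx 2 -> match: F0=0 F1=2 F2=2; commitIndex=2
Op 4: F1 acks idx 2 -> match: F0=0 F1=2 F2=2; commitIndex=2
Op 5: append 2 -> log_len=5
Op 6: F1 acks idx 1 -> match: F0=0 F1=2 F2=2; commitIndex=2
Op 7: append 3 -> log_len=8
Op 8: F2 acks idx 8 -> match: F0=0 F1=2 F2=8; commitIndex=2
Op 9: append 1 -> log_len=9
Op 10: F1 acks idx 4 -> match: F0=0 F1=4 F2=8; commitIndex=4
Op 11: F0 acks idx 7 -> match: F0=7 F1=4 F2=8; commitIndex=7

Answer: 7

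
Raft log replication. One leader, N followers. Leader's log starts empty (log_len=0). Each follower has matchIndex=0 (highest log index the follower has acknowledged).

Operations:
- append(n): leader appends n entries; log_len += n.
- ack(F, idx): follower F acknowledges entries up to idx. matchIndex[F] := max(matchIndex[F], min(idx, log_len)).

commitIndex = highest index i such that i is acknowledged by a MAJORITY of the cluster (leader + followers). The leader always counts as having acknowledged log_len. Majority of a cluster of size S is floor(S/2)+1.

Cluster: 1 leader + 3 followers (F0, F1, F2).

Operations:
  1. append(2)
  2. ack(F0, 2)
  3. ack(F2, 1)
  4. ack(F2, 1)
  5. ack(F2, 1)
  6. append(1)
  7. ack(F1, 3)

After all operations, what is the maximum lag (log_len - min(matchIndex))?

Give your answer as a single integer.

Answer: 2

Derivation:
Op 1: append 2 -> log_len=2
Op 2: F0 acks idx 2 -> match: F0=2 F1=0 F2=0; commitIndex=0
Op 3: F2 acks idx 1 -> match: F0=2 F1=0 F2=1; commitIndex=1
Op 4: F2 acks idx 1 -> match: F0=2 F1=0 F2=1; commitIndex=1
Op 5: F2 acks idx 1 -> match: F0=2 F1=0 F2=1; commitIndex=1
Op 6: append 1 -> log_len=3
Op 7: F1 acks idx 3 -> match: F0=2 F1=3 F2=1; commitIndex=2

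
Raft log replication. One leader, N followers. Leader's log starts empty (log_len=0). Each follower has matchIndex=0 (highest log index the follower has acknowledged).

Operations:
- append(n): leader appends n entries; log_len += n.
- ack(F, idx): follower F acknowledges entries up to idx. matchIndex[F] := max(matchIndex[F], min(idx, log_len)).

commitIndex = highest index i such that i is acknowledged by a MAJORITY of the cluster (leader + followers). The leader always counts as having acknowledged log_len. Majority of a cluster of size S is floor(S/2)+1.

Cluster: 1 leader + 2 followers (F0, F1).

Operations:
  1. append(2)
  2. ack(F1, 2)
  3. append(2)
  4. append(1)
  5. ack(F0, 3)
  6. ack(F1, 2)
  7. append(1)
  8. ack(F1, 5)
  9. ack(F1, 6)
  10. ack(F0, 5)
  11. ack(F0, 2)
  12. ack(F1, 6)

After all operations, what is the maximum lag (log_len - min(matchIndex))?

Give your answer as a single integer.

Answer: 1

Derivation:
Op 1: append 2 -> log_len=2
Op 2: F1 acks idx 2 -> match: F0=0 F1=2; commitIndex=2
Op 3: append 2 -> log_len=4
Op 4: append 1 -> log_len=5
Op 5: F0 acks idx 3 -> match: F0=3 F1=2; commitIndex=3
Op 6: F1 acks idx 2 -> match: F0=3 F1=2; commitIndex=3
Op 7: append 1 -> log_len=6
Op 8: F1 acks idx 5 -> match: F0=3 F1=5; commitIndex=5
Op 9: F1 acks idx 6 -> match: F0=3 F1=6; commitIndex=6
Op 10: F0 acks idx 5 -> match: F0=5 F1=6; commitIndex=6
Op 11: F0 acks idx 2 -> match: F0=5 F1=6; commitIndex=6
Op 12: F1 acks idx 6 -> match: F0=5 F1=6; commitIndex=6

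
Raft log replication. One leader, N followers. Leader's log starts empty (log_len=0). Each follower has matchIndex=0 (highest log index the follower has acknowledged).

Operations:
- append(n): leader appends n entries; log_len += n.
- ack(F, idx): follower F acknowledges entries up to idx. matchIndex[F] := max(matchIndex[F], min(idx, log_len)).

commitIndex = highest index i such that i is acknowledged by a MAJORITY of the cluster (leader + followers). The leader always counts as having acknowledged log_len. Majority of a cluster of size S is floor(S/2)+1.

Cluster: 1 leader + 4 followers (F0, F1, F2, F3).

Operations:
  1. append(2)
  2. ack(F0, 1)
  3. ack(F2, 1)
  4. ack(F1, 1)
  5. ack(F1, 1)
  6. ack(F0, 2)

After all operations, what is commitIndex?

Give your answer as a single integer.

Op 1: append 2 -> log_len=2
Op 2: F0 acks idx 1 -> match: F0=1 F1=0 F2=0 F3=0; commitIndex=0
Op 3: F2 acks idx 1 -> match: F0=1 F1=0 F2=1 F3=0; commitIndex=1
Op 4: F1 acks idx 1 -> match: F0=1 F1=1 F2=1 F3=0; commitIndex=1
Op 5: F1 acks idx 1 -> match: F0=1 F1=1 F2=1 F3=0; commitIndex=1
Op 6: F0 acks idx 2 -> match: F0=2 F1=1 F2=1 F3=0; commitIndex=1

Answer: 1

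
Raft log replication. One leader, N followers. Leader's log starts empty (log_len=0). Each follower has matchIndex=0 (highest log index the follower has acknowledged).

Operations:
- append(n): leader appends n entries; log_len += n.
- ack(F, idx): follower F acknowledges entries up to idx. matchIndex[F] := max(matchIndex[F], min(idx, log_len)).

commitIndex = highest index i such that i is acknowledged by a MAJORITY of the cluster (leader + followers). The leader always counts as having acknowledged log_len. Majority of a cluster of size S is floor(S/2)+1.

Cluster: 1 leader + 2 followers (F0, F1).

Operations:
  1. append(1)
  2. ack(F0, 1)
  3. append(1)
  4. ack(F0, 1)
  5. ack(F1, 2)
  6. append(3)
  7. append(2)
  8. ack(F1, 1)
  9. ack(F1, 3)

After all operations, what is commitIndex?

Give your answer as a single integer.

Op 1: append 1 -> log_len=1
Op 2: F0 acks idx 1 -> match: F0=1 F1=0; commitIndex=1
Op 3: append 1 -> log_len=2
Op 4: F0 acks idx 1 -> match: F0=1 F1=0; commitIndex=1
Op 5: F1 acks idx 2 -> match: F0=1 F1=2; commitIndex=2
Op 6: append 3 -> log_len=5
Op 7: append 2 -> log_len=7
Op 8: F1 acks idx 1 -> match: F0=1 F1=2; commitIndex=2
Op 9: F1 acks idx 3 -> match: F0=1 F1=3; commitIndex=3

Answer: 3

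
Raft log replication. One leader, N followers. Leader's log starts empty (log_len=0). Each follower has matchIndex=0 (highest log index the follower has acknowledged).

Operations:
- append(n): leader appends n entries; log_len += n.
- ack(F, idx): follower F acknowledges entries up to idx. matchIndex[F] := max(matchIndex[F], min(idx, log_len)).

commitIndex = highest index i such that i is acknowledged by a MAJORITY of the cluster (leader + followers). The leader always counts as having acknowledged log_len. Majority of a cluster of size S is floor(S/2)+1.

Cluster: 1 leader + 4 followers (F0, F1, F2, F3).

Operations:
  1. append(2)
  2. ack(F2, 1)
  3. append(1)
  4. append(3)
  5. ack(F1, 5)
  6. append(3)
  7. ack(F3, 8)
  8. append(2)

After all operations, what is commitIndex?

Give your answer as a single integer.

Op 1: append 2 -> log_len=2
Op 2: F2 acks idx 1 -> match: F0=0 F1=0 F2=1 F3=0; commitIndex=0
Op 3: append 1 -> log_len=3
Op 4: append 3 -> log_len=6
Op 5: F1 acks idx 5 -> match: F0=0 F1=5 F2=1 F3=0; commitIndex=1
Op 6: append 3 -> log_len=9
Op 7: F3 acks idx 8 -> match: F0=0 F1=5 F2=1 F3=8; commitIndex=5
Op 8: append 2 -> log_len=11

Answer: 5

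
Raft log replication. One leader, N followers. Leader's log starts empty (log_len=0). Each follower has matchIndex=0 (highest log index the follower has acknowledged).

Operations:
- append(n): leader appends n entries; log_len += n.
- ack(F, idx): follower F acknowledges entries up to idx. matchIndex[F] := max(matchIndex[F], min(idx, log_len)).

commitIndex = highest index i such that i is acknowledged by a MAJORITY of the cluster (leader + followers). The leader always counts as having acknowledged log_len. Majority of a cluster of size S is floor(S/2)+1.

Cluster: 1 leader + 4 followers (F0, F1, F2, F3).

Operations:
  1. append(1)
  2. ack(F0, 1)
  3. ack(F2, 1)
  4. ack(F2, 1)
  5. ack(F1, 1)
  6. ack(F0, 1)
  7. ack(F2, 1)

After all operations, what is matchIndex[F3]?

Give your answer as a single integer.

Op 1: append 1 -> log_len=1
Op 2: F0 acks idx 1 -> match: F0=1 F1=0 F2=0 F3=0; commitIndex=0
Op 3: F2 acks idx 1 -> match: F0=1 F1=0 F2=1 F3=0; commitIndex=1
Op 4: F2 acks idx 1 -> match: F0=1 F1=0 F2=1 F3=0; commitIndex=1
Op 5: F1 acks idx 1 -> match: F0=1 F1=1 F2=1 F3=0; commitIndex=1
Op 6: F0 acks idx 1 -> match: F0=1 F1=1 F2=1 F3=0; commitIndex=1
Op 7: F2 acks idx 1 -> match: F0=1 F1=1 F2=1 F3=0; commitIndex=1

Answer: 0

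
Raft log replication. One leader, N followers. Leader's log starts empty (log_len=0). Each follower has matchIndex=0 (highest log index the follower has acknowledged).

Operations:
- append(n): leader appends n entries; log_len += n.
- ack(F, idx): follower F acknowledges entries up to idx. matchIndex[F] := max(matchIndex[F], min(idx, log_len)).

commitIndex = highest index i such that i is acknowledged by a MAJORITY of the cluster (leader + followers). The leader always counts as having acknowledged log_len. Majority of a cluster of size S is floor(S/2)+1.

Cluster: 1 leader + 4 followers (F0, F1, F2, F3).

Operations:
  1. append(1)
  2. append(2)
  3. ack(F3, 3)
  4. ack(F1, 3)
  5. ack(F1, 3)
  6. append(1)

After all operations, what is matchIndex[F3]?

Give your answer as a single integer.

Op 1: append 1 -> log_len=1
Op 2: append 2 -> log_len=3
Op 3: F3 acks idx 3 -> match: F0=0 F1=0 F2=0 F3=3; commitIndex=0
Op 4: F1 acks idx 3 -> match: F0=0 F1=3 F2=0 F3=3; commitIndex=3
Op 5: F1 acks idx 3 -> match: F0=0 F1=3 F2=0 F3=3; commitIndex=3
Op 6: append 1 -> log_len=4

Answer: 3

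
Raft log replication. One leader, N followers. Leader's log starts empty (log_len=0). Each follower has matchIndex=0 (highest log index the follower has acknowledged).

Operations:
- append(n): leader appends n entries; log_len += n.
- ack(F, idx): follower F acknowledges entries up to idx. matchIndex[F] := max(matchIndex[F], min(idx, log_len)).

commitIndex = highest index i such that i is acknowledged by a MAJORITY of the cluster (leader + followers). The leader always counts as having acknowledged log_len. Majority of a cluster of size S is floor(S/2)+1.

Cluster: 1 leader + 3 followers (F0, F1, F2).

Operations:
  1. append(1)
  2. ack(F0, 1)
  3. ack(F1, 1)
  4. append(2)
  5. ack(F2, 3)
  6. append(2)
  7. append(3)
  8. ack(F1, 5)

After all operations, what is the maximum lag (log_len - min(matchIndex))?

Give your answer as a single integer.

Answer: 7

Derivation:
Op 1: append 1 -> log_len=1
Op 2: F0 acks idx 1 -> match: F0=1 F1=0 F2=0; commitIndex=0
Op 3: F1 acks idx 1 -> match: F0=1 F1=1 F2=0; commitIndex=1
Op 4: append 2 -> log_len=3
Op 5: F2 acks idx 3 -> match: F0=1 F1=1 F2=3; commitIndex=1
Op 6: append 2 -> log_len=5
Op 7: append 3 -> log_len=8
Op 8: F1 acks idx 5 -> match: F0=1 F1=5 F2=3; commitIndex=3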